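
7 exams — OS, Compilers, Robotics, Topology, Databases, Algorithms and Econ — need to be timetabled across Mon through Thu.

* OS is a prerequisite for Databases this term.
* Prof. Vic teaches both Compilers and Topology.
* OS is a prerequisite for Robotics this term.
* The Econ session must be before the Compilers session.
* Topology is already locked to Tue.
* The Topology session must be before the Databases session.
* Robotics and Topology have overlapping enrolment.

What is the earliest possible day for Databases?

Wed

Precedence pushes Databases to at least Wed.
Databases at Wed is achievable: Robotics in Wed, Databases in Wed, Algorithms in Mon, Compilers in Wed, OS in Mon, Econ in Mon, Topology in Tue.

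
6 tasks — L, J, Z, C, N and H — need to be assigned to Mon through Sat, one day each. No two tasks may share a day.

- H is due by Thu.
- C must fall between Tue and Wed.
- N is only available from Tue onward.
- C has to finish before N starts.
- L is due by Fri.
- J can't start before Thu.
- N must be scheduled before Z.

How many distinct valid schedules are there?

Splitting on L: it can be Mon (8), Tue (3), Wed (3), Thu (2), Fri (2). Listing each branch's schedules as (J, Z, C, N, H):
L=Mon: (Thu,Sat,Tue,Fri,Wed) (Thu,Sat,Wed,Fri,Tue) (Fri,Sat,Tue,Wed,Thu) (Fri,Sat,Tue,Thu,Wed) (Fri,Sat,Wed,Thu,Tue) (Sat,Fri,Tue,Wed,Thu) (Sat,Fri,Tue,Thu,Wed) (Sat,Fri,Wed,Thu,Tue) — 8.
L=Tue: (Thu,Sat,Wed,Fri,Mon) (Fri,Sat,Wed,Thu,Mon) (Sat,Fri,Wed,Thu,Mon) — 3.
L=Wed: (Thu,Sat,Tue,Fri,Mon) (Fri,Sat,Tue,Thu,Mon) (Sat,Fri,Tue,Thu,Mon) — 3.
L=Thu: (Fri,Sat,Tue,Wed,Mon) (Sat,Fri,Tue,Wed,Mon) — 2.
L=Fri: (Thu,Sat,Tue,Wed,Mon) (Sat,Thu,Tue,Wed,Mon) — 2.
Summing: 8 + 3 + 3 + 2 + 2 = 18.

18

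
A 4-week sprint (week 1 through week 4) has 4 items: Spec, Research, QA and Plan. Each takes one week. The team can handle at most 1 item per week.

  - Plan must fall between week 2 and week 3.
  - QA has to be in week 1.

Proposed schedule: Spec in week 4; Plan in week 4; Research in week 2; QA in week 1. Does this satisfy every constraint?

QA has to be in week 1 — holds.
Plan must fall between week 2 and week 3 — violated.
The team can handle at most 1 item per week — violated.

No — it violates: Plan must fall between week 2 and week 3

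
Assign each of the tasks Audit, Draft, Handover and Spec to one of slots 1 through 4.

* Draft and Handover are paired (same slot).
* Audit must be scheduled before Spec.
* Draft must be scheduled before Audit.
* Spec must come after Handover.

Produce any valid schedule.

Handover in 1; Audit in 2; Spec in 3; Draft in 1

Checking: Draft(1) before Audit(2); Audit(2) before Spec(3); Handover(1) before Spec(3); Draft = Handover = 1.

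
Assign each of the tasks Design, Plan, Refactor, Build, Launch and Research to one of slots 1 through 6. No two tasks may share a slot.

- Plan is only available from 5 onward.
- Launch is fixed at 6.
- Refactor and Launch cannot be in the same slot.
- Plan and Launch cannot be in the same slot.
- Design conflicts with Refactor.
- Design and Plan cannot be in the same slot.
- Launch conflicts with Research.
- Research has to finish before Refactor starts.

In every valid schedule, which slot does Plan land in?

Plan's window is 5–6.
Launch is fixed at 6, and Plan can't share a slot with Launch.
So Plan must be 5.

5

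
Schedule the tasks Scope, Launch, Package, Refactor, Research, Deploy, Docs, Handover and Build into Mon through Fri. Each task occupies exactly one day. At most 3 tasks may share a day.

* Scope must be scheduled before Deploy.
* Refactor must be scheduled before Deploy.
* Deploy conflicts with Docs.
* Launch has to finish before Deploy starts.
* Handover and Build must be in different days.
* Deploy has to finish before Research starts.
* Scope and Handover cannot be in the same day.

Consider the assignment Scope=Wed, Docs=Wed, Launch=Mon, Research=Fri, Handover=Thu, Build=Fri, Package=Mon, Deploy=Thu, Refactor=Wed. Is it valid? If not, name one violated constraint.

Valid

Deploy conflicts with Docs — holds.
Scope and Handover cannot be in the same day — holds.
Refactor must be scheduled before Deploy — holds.
Handover and Build must be in different days — holds.
At most 3 tasks may share a day — holds.
Deploy has to finish before Research starts — holds.
Launch has to finish before Deploy starts — holds.
Scope must be scheduled before Deploy — holds.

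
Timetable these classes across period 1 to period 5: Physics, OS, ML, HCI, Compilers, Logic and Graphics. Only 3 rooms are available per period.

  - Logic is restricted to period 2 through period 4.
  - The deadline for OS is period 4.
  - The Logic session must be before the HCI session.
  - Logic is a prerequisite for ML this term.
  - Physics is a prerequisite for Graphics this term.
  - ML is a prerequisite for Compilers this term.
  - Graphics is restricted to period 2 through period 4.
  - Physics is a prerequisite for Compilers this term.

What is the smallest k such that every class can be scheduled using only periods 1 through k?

The precedence chain requires at least 3 distinct periods.
With at most 3 per period and 7 classes, at least 3 periods are needed.
Propagating the time windows through the other constraints, Compilers can't land before period 4, so the schedule must run through at least period 4.
4 works (last occupied period: period 4): for example Compilers in period 4; OS in period 1; Physics in period 1; Logic in period 2; ML in period 3; HCI in period 3; Graphics in period 2.

4 periods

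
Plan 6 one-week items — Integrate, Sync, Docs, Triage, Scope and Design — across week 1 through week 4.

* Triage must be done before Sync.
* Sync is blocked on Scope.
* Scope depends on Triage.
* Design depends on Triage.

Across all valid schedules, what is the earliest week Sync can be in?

week 3

Precedence pushes Sync to at least week 3.
Sync at week 3 is achievable: Scope -> week 2, Sync -> week 3, Triage -> week 1, Docs -> week 1, Integrate -> week 1, Design -> week 2.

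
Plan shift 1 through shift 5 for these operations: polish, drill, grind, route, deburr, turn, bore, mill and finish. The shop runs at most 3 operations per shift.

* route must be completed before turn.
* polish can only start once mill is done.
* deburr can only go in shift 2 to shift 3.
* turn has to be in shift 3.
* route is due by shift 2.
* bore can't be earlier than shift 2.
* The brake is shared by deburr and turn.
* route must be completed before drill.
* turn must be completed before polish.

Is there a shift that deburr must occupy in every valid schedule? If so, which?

shift 2

deburr's window is shift 2–shift 3.
turn is fixed at shift 3, and deburr can't share a shift with turn.
So deburr must be shift 2.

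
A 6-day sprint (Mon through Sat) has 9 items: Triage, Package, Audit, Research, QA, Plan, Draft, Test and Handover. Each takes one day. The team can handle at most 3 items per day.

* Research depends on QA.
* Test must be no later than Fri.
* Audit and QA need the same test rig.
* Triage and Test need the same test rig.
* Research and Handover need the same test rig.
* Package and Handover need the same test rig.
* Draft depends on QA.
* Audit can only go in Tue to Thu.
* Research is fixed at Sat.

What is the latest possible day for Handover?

Handover at Fri is achievable: Package -> Mon; Draft -> Tue; Test -> Mon; Triage -> Tue; Audit -> Tue; QA -> Mon; Handover -> Fri; Research -> Sat; Plan -> Wed.
Nothing later works — the conflict and capacity constraints rule out every day after Fri.

Fri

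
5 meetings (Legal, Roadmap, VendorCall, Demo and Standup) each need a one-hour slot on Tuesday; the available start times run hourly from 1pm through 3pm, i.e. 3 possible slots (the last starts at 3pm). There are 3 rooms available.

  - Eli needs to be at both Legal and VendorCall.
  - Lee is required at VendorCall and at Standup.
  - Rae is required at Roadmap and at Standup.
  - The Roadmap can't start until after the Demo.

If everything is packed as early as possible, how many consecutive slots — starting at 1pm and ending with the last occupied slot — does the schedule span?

2 slots

The precedence chain requires at least 2 distinct slots.
With at most 3 per slot and 5 meetings, at least 2 slots are needed.
2 works (last occupied slot: 2pm): for example Roadmap=2pm, Legal=1pm, Demo=1pm, VendorCall=2pm, Standup=1pm.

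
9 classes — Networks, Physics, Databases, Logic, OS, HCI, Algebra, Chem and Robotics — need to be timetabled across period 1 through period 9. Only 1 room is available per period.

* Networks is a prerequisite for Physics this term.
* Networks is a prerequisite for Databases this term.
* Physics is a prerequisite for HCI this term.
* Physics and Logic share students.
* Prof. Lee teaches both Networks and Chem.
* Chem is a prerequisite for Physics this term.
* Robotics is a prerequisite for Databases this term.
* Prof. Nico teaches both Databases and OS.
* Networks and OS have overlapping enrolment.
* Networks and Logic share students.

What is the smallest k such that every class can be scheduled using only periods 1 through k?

The precedence chain requires at least 3 distinct periods.
With at most 1 per period and 9 classes, at least 9 periods are needed.
9 works (last occupied period: period 9): for example Databases=period 5, Logic=period 7, Algebra=period 9, Robotics=period 4, Chem=period 2, Networks=period 1, Physics=period 3, OS=period 8, HCI=period 6.

9 periods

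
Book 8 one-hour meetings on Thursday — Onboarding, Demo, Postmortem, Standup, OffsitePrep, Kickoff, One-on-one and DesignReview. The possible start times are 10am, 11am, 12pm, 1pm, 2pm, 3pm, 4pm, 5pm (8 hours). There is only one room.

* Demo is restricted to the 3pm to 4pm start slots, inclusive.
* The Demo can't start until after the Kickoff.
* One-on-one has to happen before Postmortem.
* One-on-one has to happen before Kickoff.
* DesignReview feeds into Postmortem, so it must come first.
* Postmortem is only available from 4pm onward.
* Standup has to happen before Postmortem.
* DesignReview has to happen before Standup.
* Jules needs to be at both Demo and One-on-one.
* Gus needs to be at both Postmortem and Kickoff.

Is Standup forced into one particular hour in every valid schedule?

Standup can be 11am (e.g. OffsitePrep=5pm; Kickoff=1pm; Onboarding=2pm; Demo=3pm; DesignReview=10am; One-on-one=12pm; Postmortem=4pm; Standup=11am) or 12pm (e.g. Postmortem in 4pm, Onboarding in 2pm, DesignReview in 11am, One-on-one in 10am, OffsitePrep in 5pm, Demo in 3pm, Standup in 12pm, Kickoff in 1pm).

No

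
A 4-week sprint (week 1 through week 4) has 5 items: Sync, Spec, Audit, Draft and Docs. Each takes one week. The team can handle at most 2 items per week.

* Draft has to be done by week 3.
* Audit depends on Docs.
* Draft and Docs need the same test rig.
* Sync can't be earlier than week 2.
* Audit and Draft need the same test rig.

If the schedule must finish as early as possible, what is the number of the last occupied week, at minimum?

The precedence chain requires at least 2 distinct weeks.
With at most 2 per week and 5 work items, at least 3 weeks are needed.
3 works (last occupied week: week 3): for example Docs -> week 1; Audit -> week 2; Spec -> week 1; Draft -> week 3; Sync -> week 2.

3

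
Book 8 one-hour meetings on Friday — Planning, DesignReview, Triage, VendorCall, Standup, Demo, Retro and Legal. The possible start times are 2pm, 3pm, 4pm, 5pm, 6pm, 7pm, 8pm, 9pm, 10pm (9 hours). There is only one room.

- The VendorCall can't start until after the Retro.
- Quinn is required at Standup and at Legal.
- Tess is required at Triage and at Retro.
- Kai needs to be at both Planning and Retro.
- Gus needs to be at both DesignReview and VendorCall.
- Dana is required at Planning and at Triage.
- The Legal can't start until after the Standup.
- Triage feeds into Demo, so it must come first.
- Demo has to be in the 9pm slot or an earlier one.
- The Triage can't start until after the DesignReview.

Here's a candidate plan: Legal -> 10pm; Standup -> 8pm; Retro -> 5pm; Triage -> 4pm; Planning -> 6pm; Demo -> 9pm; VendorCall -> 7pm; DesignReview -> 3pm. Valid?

Yes, all constraints hold

Quinn is required at Standup and at Legal — holds.
Demo has to be in the 9pm slot or an earlier one — holds.
Dana is required at Planning and at Triage — holds.
Triage feeds into Demo, so it must come first — holds.
The Triage can't start until after the DesignReview — holds.
The VendorCall can't start until after the Retro — holds.
The Legal can't start until after the Standup — holds.
There is only one room — holds.
Gus needs to be at both DesignReview and VendorCall — holds.
Tess is required at Triage and at Retro — holds.
Kai needs to be at both Planning and Retro — holds.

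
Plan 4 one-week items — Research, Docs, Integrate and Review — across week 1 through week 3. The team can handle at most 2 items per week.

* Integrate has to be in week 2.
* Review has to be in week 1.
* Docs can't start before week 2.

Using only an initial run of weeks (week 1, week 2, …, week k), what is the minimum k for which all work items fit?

With at most 2 per week and 4 work items, at least 2 weeks are needed.
Docs can't be placed before week 2, so the schedule must run through at least week 2.
2 works (last occupied week: week 2): for example Docs=week 2; Review=week 1; Integrate=week 2; Research=week 1.

2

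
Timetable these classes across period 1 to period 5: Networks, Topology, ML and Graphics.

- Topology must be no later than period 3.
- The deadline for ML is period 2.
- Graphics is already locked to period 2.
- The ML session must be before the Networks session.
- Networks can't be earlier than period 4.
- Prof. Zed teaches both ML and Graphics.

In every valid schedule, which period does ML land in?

period 1

ML's window is period 1–period 2.
Graphics is fixed at period 2, and ML can't share a period with Graphics.
So ML must be period 1.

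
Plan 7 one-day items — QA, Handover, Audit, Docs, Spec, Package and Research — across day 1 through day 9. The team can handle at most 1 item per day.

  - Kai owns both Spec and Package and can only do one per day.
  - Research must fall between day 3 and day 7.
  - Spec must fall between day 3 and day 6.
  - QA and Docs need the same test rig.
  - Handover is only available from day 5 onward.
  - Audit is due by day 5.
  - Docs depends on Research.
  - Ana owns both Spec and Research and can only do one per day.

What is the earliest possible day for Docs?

day 4

Precedence pushes Docs to at least day 4.
Docs at day 4 is achievable: Handover in day 6; QA in day 2; Spec in day 5; Docs in day 4; Research in day 3; Audit in day 1; Package in day 7.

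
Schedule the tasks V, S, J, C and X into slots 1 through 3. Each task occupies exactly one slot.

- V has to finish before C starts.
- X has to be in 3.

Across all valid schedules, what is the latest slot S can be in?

3

S at 3 is achievable: S=3, V=1, C=2, J=1, X=3.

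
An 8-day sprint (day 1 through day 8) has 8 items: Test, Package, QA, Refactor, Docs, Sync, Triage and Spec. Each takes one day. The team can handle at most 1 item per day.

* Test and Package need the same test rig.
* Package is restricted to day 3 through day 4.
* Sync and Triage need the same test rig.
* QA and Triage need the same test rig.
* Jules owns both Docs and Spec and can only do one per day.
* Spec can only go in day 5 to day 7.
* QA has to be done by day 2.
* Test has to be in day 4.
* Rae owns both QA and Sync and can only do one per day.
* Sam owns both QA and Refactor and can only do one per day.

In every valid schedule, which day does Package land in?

day 3

Package's window is day 3–day 4.
Test is fixed at day 4, and Package can't share a day with Test.
So Package must be day 3.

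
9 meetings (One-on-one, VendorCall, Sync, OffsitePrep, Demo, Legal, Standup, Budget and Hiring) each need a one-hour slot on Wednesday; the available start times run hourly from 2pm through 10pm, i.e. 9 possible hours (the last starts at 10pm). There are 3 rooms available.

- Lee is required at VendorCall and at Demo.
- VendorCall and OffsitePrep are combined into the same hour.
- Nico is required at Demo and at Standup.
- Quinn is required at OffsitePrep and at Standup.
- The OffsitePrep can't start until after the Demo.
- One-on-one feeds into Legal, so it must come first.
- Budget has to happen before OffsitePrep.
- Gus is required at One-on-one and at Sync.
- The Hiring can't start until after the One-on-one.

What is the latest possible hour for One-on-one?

9pm

Downstream work caps One-on-one at 9pm.
One-on-one at 9pm is achievable: OffsitePrep -> 3pm; Legal -> 10pm; Standup -> 4pm; Sync -> 2pm; One-on-one -> 9pm; Budget -> 2pm; VendorCall -> 3pm; Hiring -> 10pm; Demo -> 2pm.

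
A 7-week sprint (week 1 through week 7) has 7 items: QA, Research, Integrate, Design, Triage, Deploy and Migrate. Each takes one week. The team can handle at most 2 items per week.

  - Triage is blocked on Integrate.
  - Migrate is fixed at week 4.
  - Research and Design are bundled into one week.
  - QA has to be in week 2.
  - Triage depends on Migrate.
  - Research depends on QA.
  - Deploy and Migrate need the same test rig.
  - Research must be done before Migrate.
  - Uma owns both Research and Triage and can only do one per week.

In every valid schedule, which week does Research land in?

week 3

QA is fixed at week 2 and must come before Research, so Research is at least week 3.
Migrate is fixed at week 4 and must come after Research, so Research is at most week 3.
So Research must be week 3.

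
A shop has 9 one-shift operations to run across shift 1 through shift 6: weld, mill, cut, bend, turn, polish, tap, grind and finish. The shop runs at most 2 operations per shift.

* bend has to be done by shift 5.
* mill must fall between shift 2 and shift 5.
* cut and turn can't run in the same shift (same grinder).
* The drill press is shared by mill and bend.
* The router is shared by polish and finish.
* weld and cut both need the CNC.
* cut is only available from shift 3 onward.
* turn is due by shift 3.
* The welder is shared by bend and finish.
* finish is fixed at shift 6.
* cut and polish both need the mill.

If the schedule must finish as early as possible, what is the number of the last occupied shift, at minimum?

With at most 2 per shift and 9 operations, at least 5 shifts are needed.
finish can't be placed before shift 6, so the schedule must run through at least shift 6.
6 works (last occupied shift: shift 6): for example finish in shift 6, cut in shift 3, weld in shift 2, mill in shift 2, bend in shift 1, tap in shift 3, grind in shift 4, turn in shift 1, polish in shift 4.

6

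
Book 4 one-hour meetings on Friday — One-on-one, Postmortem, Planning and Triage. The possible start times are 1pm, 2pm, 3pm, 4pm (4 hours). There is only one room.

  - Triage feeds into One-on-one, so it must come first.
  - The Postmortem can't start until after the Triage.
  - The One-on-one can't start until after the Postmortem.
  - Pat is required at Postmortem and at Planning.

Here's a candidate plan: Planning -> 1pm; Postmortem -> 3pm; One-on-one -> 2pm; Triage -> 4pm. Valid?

Invalid. Triage feeds into One-on-one, so it must come first.

Pat is required at Postmortem and at Planning — holds.
The One-on-one can't start until after the Postmortem — violated.
Triage feeds into One-on-one, so it must come first — violated.
There is only one room — holds.
The Postmortem can't start until after the Triage — violated.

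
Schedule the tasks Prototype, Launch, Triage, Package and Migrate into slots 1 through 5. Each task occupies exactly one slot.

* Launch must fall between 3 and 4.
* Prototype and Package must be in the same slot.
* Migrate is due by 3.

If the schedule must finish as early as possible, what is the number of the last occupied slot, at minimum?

3

Launch can't be placed before 3, so the schedule must run through at least slot 3.
3 works (last occupied slot: 3): for example Migrate=1, Prototype=1, Launch=3, Triage=1, Package=1.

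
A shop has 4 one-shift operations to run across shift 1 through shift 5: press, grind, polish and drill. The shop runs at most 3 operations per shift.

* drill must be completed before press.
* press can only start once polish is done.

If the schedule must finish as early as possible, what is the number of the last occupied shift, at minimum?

The precedence chain requires at least 2 distinct shifts.
With at most 3 per shift and 4 operations, at least 2 shifts are needed.
2 works (last occupied shift: shift 2): for example press in shift 2; polish in shift 1; drill in shift 1; grind in shift 1.

2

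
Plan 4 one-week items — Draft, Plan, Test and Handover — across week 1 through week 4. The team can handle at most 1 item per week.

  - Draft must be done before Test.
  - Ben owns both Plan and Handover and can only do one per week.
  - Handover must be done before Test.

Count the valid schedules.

Splitting on Draft: it can be week 1 (3), week 2 (3), week 3 (2). Listing each branch's schedules as (Plan, Test, Handover) by week number:
Draft=week 1: (2,4,3) (3,4,2) (4,3,2) — 3.
Draft=week 2: (1,4,3) (3,4,1) (4,3,1) — 3.
Draft=week 3: (1,4,2) (2,4,1) — 2.
Summing: 3 + 3 + 2 = 8.

8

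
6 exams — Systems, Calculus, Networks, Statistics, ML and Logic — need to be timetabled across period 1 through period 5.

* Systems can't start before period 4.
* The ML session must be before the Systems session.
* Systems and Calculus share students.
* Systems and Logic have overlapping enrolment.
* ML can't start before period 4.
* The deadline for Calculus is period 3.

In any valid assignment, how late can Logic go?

period 4

Logic at period 4 is achievable: Calculus in period 1, ML in period 4, Statistics in period 1, Systems in period 5, Logic in period 4, Networks in period 1.
Nothing later works — the conflict constraints rule out every period after period 4.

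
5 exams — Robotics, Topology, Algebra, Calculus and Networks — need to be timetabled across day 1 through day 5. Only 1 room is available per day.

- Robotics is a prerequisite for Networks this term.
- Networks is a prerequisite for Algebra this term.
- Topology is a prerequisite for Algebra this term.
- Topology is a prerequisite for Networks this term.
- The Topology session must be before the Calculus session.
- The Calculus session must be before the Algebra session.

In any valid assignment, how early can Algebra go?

day 5

Precedence pushes Algebra to at least day 3.
Algebra at day 5 is achievable: Calculus -> day 4; Algebra -> day 5; Networks -> day 3; Robotics -> day 2; Topology -> day 1.
Nothing earlier works — the capacity limit rule out every day before day 5.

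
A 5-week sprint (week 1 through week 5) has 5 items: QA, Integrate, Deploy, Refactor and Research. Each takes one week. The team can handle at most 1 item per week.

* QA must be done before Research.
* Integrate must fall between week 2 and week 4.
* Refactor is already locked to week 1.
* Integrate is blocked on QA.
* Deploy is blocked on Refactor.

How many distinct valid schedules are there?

5

Splitting on QA: it can be week 2 (4), week 3 (1). Listing each branch's schedules as (Integrate, Deploy, Refactor, Research) by week number:
QA=week 2: (3,4,1,5) (3,5,1,4) (4,3,1,5) (4,5,1,3) — 4.
QA=week 3: (4,2,1,5) — 1.
Summing: 4 + 1 = 5.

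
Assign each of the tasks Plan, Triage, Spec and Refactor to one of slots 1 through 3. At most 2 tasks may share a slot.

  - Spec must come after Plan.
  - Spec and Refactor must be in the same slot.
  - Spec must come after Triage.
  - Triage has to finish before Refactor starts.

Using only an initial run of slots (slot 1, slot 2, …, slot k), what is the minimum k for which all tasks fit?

2 slots

The precedence chain requires at least 2 distinct slots.
With at most 2 per slot and 4 tasks, at least 2 slots are needed.
2 works (last occupied slot: 2): for example Refactor in 2; Plan in 1; Spec in 2; Triage in 1.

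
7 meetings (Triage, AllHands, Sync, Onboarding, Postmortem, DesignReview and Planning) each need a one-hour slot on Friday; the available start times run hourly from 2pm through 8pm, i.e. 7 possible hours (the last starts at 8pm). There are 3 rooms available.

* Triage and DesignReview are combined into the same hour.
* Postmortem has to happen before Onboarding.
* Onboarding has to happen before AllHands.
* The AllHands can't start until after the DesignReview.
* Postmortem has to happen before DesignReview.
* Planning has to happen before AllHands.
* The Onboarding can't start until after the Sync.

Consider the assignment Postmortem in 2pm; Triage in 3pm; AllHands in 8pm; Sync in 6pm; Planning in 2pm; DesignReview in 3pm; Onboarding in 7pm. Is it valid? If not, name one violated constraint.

Valid

There are 3 rooms available — holds.
Planning has to happen before AllHands — holds.
The AllHands can't start until after the DesignReview — holds.
Triage and DesignReview are combined into the same hour — holds.
Onboarding has to happen before AllHands — holds.
Postmortem has to happen before Onboarding — holds.
Postmortem has to happen before DesignReview — holds.
The Onboarding can't start until after the Sync — holds.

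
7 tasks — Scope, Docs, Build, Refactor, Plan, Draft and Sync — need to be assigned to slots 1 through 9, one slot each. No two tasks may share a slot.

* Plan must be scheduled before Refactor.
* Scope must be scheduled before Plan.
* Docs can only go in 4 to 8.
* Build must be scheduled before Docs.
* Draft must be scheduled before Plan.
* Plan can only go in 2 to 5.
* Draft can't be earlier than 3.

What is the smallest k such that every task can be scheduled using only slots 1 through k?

The precedence chain requires at least 3 distinct slots.
With at most 1 per slot and 7 tasks, at least 7 slots are needed.
Propagating the time windows through the other constraints, Refactor can't land before 5, so the schedule must run through at least slot 5.
7 works (last occupied slot: 7): for example Plan=4, Build=2, Draft=3, Scope=1, Refactor=6, Sync=7, Docs=5.

7 slots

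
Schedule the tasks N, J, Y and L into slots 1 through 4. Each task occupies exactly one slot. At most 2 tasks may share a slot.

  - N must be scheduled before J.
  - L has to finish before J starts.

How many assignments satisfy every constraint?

50

Splitting on N: it can be 1 (21), 2 (18), 3 (11). Listing each branch's schedules as (J, Y, L):
N=1: (2,2,1) (2,3,1) (2,4,1) (3,1,2) (3,2,1) (3,2,2) (3,3,1) (3,3,2) (3,4,1) (3,4,2) (4,1,2) (4,1,3) (4,2,1) (4,2,2) (4,2,3) (4,3,1) (4,3,2) (4,3,3) (4,4,1) (4,4,2) (4,4,3) — 21.
N=2: (3,1,1) (3,1,2) (3,2,1) (3,3,1) (3,3,2) (3,4,1) (3,4,2) (4,1,1) (4,1,2) (4,1,3) (4,2,1) (4,2,3) (4,3,1) (4,3,2) (4,3,3) (4,4,1) (4,4,2) (4,4,3) — 18.
N=3: (4,1,1) (4,1,2) (4,1,3) (4,2,1) (4,2,2) (4,2,3) (4,3,1) (4,3,2) (4,4,1) (4,4,2) (4,4,3) — 11.
Summing: 21 + 18 + 11 = 50.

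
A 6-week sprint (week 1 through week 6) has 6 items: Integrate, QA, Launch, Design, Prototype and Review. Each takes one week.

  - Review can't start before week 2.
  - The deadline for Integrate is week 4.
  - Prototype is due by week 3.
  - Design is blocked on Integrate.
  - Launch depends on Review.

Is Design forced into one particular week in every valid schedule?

No

Design can be week 2 (e.g. Design in week 2, QA in week 1, Integrate in week 1, Review in week 2, Launch in week 3, Prototype in week 1) or week 3 (e.g. QA=week 1, Launch=week 3, Design=week 3, Review=week 2, Prototype=week 1, Integrate=week 1).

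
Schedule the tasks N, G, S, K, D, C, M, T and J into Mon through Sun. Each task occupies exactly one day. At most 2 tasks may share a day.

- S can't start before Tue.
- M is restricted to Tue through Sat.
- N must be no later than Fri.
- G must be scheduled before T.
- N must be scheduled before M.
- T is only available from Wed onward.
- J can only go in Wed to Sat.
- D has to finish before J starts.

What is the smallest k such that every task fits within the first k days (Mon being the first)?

The precedence chain requires at least 2 distinct days.
With at most 2 per day and 9 tasks, at least 5 days are needed.
T can't be placed before Wed — that is day 3 counting from Mon — so the schedule must run through at least 3 days.
5 works (last occupied day: Fri): for example D -> Tue; C -> Fri; N -> Mon; M -> Tue; K -> Thu; T -> Wed; S -> Thu; J -> Wed; G -> Mon.

5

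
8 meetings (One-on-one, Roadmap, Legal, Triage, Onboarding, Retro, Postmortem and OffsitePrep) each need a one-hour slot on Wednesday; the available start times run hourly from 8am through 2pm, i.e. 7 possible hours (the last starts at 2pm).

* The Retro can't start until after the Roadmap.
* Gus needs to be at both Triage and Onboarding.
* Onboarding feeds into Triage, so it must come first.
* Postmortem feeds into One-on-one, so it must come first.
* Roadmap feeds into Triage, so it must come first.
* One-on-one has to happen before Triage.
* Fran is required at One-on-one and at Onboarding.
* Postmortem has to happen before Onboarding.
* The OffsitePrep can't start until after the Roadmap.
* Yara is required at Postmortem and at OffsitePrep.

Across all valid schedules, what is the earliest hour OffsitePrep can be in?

9am

Precedence pushes OffsitePrep to at least 9am.
OffsitePrep at 9am is achievable: Roadmap in 8am; Postmortem in 8am; Legal in 8am; Triage in 11am; OffsitePrep in 9am; One-on-one in 9am; Onboarding in 10am; Retro in 9am.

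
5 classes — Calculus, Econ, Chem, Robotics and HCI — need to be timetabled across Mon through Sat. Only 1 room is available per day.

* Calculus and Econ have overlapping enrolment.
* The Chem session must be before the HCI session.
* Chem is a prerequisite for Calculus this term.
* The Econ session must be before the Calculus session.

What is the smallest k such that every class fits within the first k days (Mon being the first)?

5

The precedence chain requires at least 2 distinct days.
With at most 1 per day and 5 classes, at least 5 days are needed.
5 works (last occupied day: Fri): for example Robotics in Fri; Calculus in Wed; Chem in Mon; HCI in Thu; Econ in Tue.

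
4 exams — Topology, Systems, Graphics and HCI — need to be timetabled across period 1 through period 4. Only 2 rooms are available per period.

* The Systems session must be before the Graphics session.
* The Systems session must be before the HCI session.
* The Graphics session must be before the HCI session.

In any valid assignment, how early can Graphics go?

period 2

Precedence pushes Graphics to at least period 2; downstream work caps Graphics at period 3.
Graphics at period 2 is achievable: Topology in period 1; HCI in period 3; Systems in period 1; Graphics in period 2.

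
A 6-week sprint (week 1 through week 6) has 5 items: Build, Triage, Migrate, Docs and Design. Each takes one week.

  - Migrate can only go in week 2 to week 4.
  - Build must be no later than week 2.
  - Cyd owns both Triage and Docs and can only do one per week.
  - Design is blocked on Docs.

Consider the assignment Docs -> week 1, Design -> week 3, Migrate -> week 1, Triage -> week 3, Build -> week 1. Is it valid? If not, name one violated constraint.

Migrate can only go in week 2 to week 4 — violated.
Design is blocked on Docs — holds.
Build must be no later than week 2 — holds.
Cyd owns both Triage and Docs and can only do one per week — holds.

No. Migrate can only go in week 2 to week 4 is not satisfied.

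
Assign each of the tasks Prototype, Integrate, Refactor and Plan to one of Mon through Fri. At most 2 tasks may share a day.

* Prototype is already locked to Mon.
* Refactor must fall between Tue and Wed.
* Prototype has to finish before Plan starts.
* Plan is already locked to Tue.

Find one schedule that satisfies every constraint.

Prototype -> Mon, Refactor -> Tue, Integrate -> Mon, Plan -> Tue

Checking: Prototype(Mon) before Plan(Tue); Plan=Tue in [Tue,Tue]; Refactor=Tue in [Tue,Wed]; Prototype=Mon in [Mon,Mon]; max 2 per day (cap 2).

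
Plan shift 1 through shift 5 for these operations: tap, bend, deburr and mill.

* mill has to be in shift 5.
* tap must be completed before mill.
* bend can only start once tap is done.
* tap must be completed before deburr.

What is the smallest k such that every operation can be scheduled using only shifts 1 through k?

The precedence chain requires at least 2 distinct shifts.
mill can't be placed before shift 5, so the schedule must run through at least shift 5.
5 works (last occupied shift: shift 5): for example deburr=shift 2, bend=shift 2, tap=shift 1, mill=shift 5.

5 shifts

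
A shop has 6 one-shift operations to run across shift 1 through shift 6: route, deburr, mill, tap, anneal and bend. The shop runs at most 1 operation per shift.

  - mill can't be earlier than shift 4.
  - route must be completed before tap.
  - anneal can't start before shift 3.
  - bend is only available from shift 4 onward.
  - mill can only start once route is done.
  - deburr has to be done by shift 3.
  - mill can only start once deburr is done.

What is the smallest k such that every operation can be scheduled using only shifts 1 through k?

The precedence chain requires at least 2 distinct shifts.
With at most 1 per shift and 6 operations, at least 6 shifts are needed.
mill can't be placed before shift 4, so the schedule must run through at least shift 4.
6 works (last occupied shift: shift 6): for example route -> shift 2, deburr -> shift 1, mill -> shift 4, tap -> shift 6, bend -> shift 5, anneal -> shift 3.

6 shifts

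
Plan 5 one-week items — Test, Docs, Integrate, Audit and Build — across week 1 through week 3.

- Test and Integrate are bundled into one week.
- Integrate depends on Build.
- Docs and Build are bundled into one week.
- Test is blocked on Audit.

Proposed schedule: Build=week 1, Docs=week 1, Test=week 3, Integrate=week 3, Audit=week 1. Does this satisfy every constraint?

Yes, all constraints hold

Test and Integrate are bundled into one week — holds.
Docs and Build are bundled into one week — holds.
Test is blocked on Audit — holds.
Integrate depends on Build — holds.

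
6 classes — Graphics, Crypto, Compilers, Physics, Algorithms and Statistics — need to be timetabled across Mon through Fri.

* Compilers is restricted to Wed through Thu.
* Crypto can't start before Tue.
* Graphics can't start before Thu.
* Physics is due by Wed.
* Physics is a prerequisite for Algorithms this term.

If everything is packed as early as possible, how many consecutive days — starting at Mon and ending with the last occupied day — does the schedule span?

4 days

The precedence chain requires at least 2 distinct days.
Graphics can't be placed before Thu — that is day 4 counting from Mon — so the schedule must run through at least 4 days.
4 works (last occupied day: Thu): for example Graphics -> Thu, Statistics -> Mon, Crypto -> Tue, Compilers -> Wed, Algorithms -> Tue, Physics -> Mon.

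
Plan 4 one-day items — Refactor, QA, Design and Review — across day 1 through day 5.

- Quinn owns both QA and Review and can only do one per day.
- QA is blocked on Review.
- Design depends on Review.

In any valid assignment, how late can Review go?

day 4

Downstream work caps Review at day 4.
Review at day 4 is achievable: QA=day 5, Refactor=day 1, Design=day 5, Review=day 4.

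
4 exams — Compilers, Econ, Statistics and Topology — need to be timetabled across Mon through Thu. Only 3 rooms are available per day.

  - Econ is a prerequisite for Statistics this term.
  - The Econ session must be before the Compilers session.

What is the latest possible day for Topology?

Topology at Thu is achievable: Econ=Mon; Topology=Thu; Statistics=Tue; Compilers=Tue.

Thu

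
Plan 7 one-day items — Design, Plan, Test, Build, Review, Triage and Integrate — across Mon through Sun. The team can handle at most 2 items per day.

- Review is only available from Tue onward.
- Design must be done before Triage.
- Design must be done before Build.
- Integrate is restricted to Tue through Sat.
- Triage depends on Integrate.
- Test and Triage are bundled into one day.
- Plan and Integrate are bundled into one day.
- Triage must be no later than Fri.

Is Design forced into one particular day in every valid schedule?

No

Design can be Mon (e.g. Review -> Thu; Design -> Mon; Test -> Wed; Integrate -> Tue; Plan -> Tue; Build -> Thu; Triage -> Wed) or Tue (e.g. Design in Tue; Integrate in Wed; Plan in Wed; Build in Fri; Test in Thu; Triage in Thu; Review in Tue).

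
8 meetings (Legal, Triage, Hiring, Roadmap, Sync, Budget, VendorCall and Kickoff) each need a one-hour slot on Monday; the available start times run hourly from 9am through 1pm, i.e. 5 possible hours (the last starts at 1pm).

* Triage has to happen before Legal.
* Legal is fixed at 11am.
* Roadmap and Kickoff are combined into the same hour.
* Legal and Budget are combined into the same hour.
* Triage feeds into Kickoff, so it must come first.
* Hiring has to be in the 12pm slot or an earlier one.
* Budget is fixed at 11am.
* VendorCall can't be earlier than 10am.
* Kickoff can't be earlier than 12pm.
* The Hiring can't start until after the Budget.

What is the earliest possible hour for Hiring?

Precedence pushes Hiring to at least 12pm; Hiring's own window allows nothing later than 12pm.
Hiring at 12pm is achievable: Legal in 11am, Sync in 9am, Budget in 11am, Hiring in 12pm, Triage in 9am, VendorCall in 10am, Kickoff in 12pm, Roadmap in 12pm.

12pm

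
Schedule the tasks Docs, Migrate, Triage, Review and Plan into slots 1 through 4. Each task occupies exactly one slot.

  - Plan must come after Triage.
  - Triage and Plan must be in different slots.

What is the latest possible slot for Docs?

Docs at 4 is achievable: Review in 1; Triage in 1; Plan in 2; Migrate in 1; Docs in 4.

4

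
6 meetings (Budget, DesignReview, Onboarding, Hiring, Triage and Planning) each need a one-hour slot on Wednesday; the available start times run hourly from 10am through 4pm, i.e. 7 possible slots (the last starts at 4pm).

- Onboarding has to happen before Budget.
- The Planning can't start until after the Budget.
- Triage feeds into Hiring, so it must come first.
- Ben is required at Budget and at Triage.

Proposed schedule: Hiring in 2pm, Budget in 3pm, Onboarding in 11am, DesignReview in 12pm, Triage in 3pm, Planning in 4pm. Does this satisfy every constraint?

The Planning can't start until after the Budget — holds.
Onboarding has to happen before Budget — holds.
Triage feeds into Hiring, so it must come first — violated.
Ben is required at Budget and at Triage — violated.

No — it violates: Ben is required at Budget and at Triage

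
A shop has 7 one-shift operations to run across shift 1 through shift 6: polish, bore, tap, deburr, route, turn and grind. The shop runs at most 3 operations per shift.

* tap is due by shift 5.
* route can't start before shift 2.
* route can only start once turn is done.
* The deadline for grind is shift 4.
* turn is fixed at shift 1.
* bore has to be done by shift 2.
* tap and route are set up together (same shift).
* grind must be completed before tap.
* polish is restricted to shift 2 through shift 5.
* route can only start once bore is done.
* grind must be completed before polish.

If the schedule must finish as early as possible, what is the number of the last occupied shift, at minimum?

The precedence chain requires at least 2 distinct shifts.
With at most 3 per shift and 7 operations, at least 3 shifts are needed.
3 works (last occupied shift: shift 3): for example grind=shift 1, bore=shift 1, tap=shift 2, route=shift 2, deburr=shift 3, polish=shift 2, turn=shift 1.

shift 3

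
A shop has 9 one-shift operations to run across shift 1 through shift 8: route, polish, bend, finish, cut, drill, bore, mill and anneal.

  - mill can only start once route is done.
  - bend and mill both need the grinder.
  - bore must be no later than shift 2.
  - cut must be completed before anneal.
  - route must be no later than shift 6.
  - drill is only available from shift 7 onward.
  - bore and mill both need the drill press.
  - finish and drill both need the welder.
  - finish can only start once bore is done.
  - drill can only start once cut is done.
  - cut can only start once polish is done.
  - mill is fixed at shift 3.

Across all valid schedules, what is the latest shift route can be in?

Route's own window allows nothing later than shift 6; downstream work caps route at shift 2.
route at shift 2 is achievable: polish -> shift 1; mill -> shift 3; bend -> shift 1; anneal -> shift 3; finish -> shift 2; drill -> shift 7; bore -> shift 1; route -> shift 2; cut -> shift 2.

shift 2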